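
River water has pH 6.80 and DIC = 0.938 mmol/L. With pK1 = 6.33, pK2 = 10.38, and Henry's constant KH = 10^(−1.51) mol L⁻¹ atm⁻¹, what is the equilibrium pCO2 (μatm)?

pCO2 = 7680 μatm

α₀ = 1 / (1 + K1/[H⁺] + K1K2/[H⁺]²) = 1 / (1 + 10^+0.47 + 10^-3.11)
   = 1 / (1 + 2.9512 + 0.00077625) = 1/3.9520 = 0.2530
[CO2*] = α₀ × DIC = 0.2530 × 0.938 = 0.2373 mmol/L
pCO2 = [CO2*]/KH = 2.373×10^-4 / 3.090×10^-2 = 7680 μatm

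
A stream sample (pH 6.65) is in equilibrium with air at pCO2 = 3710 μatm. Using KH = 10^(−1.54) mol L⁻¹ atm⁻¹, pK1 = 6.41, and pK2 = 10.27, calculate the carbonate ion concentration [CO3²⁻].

[CO3²⁻] = 0.0446 μmol/L

[CO2*] = KH · pCO2 = 10^(−1.54) × 3710×10^-6 = 1.070×10^-4 mol/L
α₀ = 1/(1 + K1/[H⁺] + K1K2/[H⁺]²) = 1/(1 + 10^+0.24 + 10^-3.38) = 0.3652
DIC = [CO2*]/α₀ = 1.070×10^-4 / 0.3652 = 0.2930 mmol/L
[CO3²⁻] = α₂·DIC; α₂ = 0.0001522, so [CO3²⁻] = 0.0001522 × 0.2930 = 4.46×10^-5 mmol/L = 0.0446 μmol/L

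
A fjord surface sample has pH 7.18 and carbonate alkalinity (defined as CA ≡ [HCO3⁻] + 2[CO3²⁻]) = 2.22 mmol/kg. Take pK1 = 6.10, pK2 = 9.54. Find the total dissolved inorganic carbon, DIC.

DIC = 2.39 mmol/kg

CA = [HCO3⁻] + 2[CO3²⁻] = (α₁ + 2α₂)·DIC
At pH 7.18: [H⁺]/K1 = 10^-1.08 = 0.083176, K2/[H⁺] = 10^-2.36 = 0.0043652
α₁ = 1/(1 + 0.083176 + 0.0043652) = 1/1.0875 = 0.9195; α₂ = α₁·K2/[H⁺] = 0.004014
α₁ + 2α₂ = 0.9275
DIC = CA / (α₁ + 2α₂) = 2.22 / 0.9275 = 2.39 mmol/kg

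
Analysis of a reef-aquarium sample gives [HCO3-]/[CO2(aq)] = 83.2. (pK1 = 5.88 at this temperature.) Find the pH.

pH = 7.80

From K1 = [H⁺][HCO3-]/[CO2(aq)]:  pH = pK1 + log₁₀([HCO3-]/[CO2(aq)])
log₁₀(83.2) = +1.920
pH = 5.88 + (+1.920) = 7.80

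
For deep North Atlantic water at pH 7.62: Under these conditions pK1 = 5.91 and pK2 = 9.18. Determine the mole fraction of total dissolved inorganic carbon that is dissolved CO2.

α₀ = 1 / (1 + K1/[H⁺] + K1K2/[H⁺]²) = 1 / (1 + 10^+1.71 + 10^+0.15)
   = 1 / (1 + 51.286 + 1.4125) = 1/53.699 = 0.01862

α₀ = 0.0186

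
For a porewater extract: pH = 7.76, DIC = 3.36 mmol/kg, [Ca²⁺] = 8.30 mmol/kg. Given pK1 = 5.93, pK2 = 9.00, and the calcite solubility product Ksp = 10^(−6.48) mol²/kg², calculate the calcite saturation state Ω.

Ω = 4.52

α₂ = 1 / (1 + [H⁺]/K2 + [H⁺]²/(K1K2)) = 1 / (1 + 10^+1.24 + 10^-0.59)
   = 1 / (1 + 17.378 + 0.25704) = 1/18.635 = 0.05366
[CO3²⁻] = α₂ × DIC = 0.05366 × 3.36 = 0.1803 mmol/kg
Ksp = 10^(−6.48) = 3.311×10^-7
Ω = [Ca²⁺][CO3²⁻]/Ksp = (8.30×10^-3)(1.803×10^-4) / 3.311×10^-7 = 4.52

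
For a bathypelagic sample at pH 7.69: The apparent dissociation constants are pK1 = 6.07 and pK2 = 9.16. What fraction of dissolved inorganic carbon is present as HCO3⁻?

α₁ = 0.945

α₁ = 1 / (1 + [H⁺]/K1 + K2/[H⁺]) = 1 / (1 + 10^-1.62 + 10^-1.47)
   = 1 / (1 + 0.023988 + 0.033884) = 1/1.0579 = 0.9453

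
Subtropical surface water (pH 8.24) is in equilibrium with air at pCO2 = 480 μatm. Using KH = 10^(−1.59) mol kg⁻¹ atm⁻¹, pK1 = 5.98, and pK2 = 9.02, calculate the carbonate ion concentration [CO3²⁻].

[CO2*] = KH · pCO2 = 10^(−1.59) × 480×10^-6 = 1.234×10^-5 mol/kg
α₀ = 1/(1 + K1/[H⁺] + K1K2/[H⁺]²) = 1/(1 + 10^+2.26 + 10^+1.48) = 0.004691
DIC = [CO2*]/α₀ = 1.234×10^-5 / 0.004691 = 2.630 mmol/kg
[CO3²⁻] = α₂·DIC; α₂ = 0.1417, so [CO3²⁻] = 0.1417 × 2.630 = 0.373 mmol/kg

[CO3²⁻] = 0.373 mmol/kg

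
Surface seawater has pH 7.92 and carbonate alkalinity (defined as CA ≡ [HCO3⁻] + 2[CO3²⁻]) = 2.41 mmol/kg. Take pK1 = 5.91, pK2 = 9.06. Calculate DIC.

DIC = 2.28 mmol/kg

CA = [HCO3⁻] + 2[CO3²⁻] = (α₁ + 2α₂)·DIC
At pH 7.92: [H⁺]/K1 = 10^-2.01 = 0.0097724, K2/[H⁺] = 10^-1.14 = 0.072444
α₁ = 1/(1 + 0.0097724 + 0.072444) = 1/1.0822 = 0.9240; α₂ = α₁·K2/[H⁺] = 0.06694
α₁ + 2α₂ = 1.0579
DIC = CA / (α₁ + 2α₂) = 2.41 / 1.0579 = 2.28 mmol/kg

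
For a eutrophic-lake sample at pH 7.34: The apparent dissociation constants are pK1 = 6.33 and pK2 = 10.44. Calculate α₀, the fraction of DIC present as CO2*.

α₀ = 0.0890

α₀ = 1 / (1 + K1/[H⁺] + K1K2/[H⁺]²) = 1 / (1 + 10^+1.01 + 10^-2.09)
   = 1 / (1 + 10.233 + 0.0081283) = 1/11.241 = 0.08896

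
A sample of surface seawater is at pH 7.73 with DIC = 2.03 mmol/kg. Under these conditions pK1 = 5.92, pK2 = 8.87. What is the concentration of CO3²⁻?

[CO3²⁻] = 0.135 mmol/kg

α₂ = 1 / (1 + [H⁺]/K2 + [H⁺]²/(K1K2)) = 1 / (1 + 10^+1.14 + 10^-0.67)
   = 1 / (1 + 13.804 + 0.21380) = 1/15.018 = 0.06659
[CO3²⁻] = α₂ × DIC = 0.06659 × 2.03 = 0.135 mmol/kg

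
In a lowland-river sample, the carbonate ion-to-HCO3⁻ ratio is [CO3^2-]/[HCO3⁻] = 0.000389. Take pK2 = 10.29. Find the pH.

pH = 6.88

From K2 = [H⁺][CO3^2-]/[HCO3⁻]:  pH = pK2 + log₁₀([CO3^2-]/[HCO3⁻])
log₁₀(0.000389) = -3.410
pH = 10.29 + (-3.410) = 6.88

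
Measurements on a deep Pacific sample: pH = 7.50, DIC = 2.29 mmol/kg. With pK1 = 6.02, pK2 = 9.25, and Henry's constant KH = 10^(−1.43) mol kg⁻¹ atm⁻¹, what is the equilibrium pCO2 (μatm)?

pCO2 = 1940 μatm

α₀ = 1 / (1 + K1/[H⁺] + K1K2/[H⁺]²) = 1 / (1 + 10^+1.48 + 10^-0.27)
   = 1 / (1 + 30.200 + 0.53703) = 1/31.737 = 0.03151
[CO2*] = α₀ × DIC = 0.03151 × 2.29 = 0.07216 mmol/kg
pCO2 = [CO2*]/KH = 7.216×10^-5 / 3.715×10^-2 = 1940 μatm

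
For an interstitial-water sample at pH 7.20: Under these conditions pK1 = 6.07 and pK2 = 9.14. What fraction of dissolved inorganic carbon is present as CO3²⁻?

α₂ = 1 / (1 + [H⁺]/K2 + [H⁺]²/(K1K2)) = 1 / (1 + 10^+1.94 + 10^+0.81)
   = 1 / (1 + 87.096 + 6.4565) = 1/94.553 = 0.01058

α₂ = 0.0106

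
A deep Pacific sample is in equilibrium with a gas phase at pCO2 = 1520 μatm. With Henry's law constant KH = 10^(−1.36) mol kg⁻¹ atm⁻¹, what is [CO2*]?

KH = 10^(−1.36) = 4.365×10^-2 mol kg⁻¹ atm⁻¹
[CO2*] = KH · pCO2 = 4.365×10^-2 × 1520×10^-6 atm = 6.64×10^-5 mol/kg

[CO2*] = 66.4 μmol/kg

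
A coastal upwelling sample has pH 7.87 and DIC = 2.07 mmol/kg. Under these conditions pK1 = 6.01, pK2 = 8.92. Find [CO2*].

α₀ = 1 / (1 + K1/[H⁺] + K1K2/[H⁺]²) = 1 / (1 + 10^+1.86 + 10^+0.81)
   = 1 / (1 + 72.444 + 6.4565) = 1/79.900 = 0.01252
[CO2*] = α₀ × DIC = 0.01252 × 2.07 = 0.0259 mmol/kg

[CO2*] = 0.0259 mmol/kg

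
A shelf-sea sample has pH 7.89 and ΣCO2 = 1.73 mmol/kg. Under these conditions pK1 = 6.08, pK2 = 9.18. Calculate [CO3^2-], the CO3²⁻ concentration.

α₂ = 1 / (1 + [H⁺]/K2 + [H⁺]²/(K1K2)) = 1 / (1 + 10^+1.29 + 10^-0.52)
   = 1 / (1 + 19.498 + 0.30200) = 1/20.800 = 0.04808
[CO3²⁻] = α₂ × DIC = 0.04808 × 1.73 = 0.0832 mmol/kg

[CO3²⁻] = 0.0832 mmol/kg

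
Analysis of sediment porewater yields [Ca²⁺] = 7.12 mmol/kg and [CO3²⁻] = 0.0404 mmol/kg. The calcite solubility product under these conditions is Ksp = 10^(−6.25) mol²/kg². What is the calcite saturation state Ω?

Ksp = 10^(−6.25) = 5.623×10^-7
Ω = [Ca²⁺][CO3²⁻]/Ksp = (7.12×10^-3)(0.0404×10^-3) / 5.623×10^-7 = 0.512

Ω = 0.512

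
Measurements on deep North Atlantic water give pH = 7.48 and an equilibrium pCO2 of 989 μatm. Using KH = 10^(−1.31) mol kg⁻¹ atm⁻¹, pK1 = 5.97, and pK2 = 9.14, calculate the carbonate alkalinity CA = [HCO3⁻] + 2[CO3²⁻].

CA = 1.64 mmol/kg

[CO2*] = KH · pCO2 = 10^(−1.31) × 989×10^-6 = 4.844×10^-5 mol/kg
α₀ = 1/(1 + K1/[H⁺] + K1K2/[H⁺]²) = 1/(1 + 10^+1.51 + 10^-0.15) = 0.02935
DIC = [CO2*]/α₀ = 4.844×10^-5 / 0.02935 = 1.650 mmol/kg
CA = (α₁ + 2α₂)·DIC = (0.9499 + 2×0.02078) × 1.650 = 1.64 mmol/kg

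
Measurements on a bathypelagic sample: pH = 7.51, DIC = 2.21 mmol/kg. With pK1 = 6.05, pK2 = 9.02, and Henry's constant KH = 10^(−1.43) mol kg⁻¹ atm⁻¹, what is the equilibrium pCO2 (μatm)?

pCO2 = 1940 μatm

α₀ = 1 / (1 + K1/[H⁺] + K1K2/[H⁺]²) = 1 / (1 + 10^+1.46 + 10^-0.05)
   = 1 / (1 + 28.840 + 0.89125) = 1/30.732 = 0.03254
[CO2*] = α₀ × DIC = 0.03254 × 2.21 = 0.07191 mmol/kg
pCO2 = [CO2*]/KH = 7.191×10^-5 / 3.715×10^-2 = 1940 μatm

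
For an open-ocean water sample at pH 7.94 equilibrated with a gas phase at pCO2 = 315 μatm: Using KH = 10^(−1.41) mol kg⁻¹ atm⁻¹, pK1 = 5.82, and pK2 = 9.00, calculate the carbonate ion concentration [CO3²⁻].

[CO2*] = KH · pCO2 = 10^(−1.41) × 315×10^-6 = 1.225×10^-5 mol/kg
α₀ = 1/(1 + K1/[H⁺] + K1K2/[H⁺]²) = 1/(1 + 10^+2.12 + 10^+1.06) = 0.006930
DIC = [CO2*]/α₀ = 1.225×10^-5 / 0.006930 = 1.768 mmol/kg
[CO3²⁻] = α₂·DIC; α₂ = 0.07956, so [CO3²⁻] = 0.07956 × 1.768 = 0.141 mmol/kg

[CO3²⁻] = 0.141 mmol/kg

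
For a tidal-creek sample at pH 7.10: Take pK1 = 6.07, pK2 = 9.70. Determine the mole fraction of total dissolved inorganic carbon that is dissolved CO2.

α₀ = 0.0852

α₀ = 1 / (1 + K1/[H⁺] + K1K2/[H⁺]²) = 1 / (1 + 10^+1.03 + 10^-1.57)
   = 1 / (1 + 10.715 + 0.026915) = 1/11.742 = 0.08516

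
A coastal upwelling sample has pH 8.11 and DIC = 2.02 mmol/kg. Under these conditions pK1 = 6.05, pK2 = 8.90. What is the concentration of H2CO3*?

[CO2*] = 15.0 μmol/kg

α₀ = 1 / (1 + K1/[H⁺] + K1K2/[H⁺]²) = 1 / (1 + 10^+2.06 + 10^+1.27)
   = 1 / (1 + 114.82 + 18.621) = 1/134.44 = 0.007438
[CO2*] = α₀ × DIC = 0.007438 × 2.02 = 0.0150 mmol/kg = 15.0 μmol/kg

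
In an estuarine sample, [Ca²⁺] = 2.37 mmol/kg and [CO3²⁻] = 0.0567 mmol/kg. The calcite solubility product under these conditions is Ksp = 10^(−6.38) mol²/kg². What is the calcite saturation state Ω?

Ksp = 10^(−6.38) = 4.169×10^-7
Ω = [Ca²⁺][CO3²⁻]/Ksp = (2.37×10^-3)(0.0567×10^-3) / 4.169×10^-7 = 0.322

Ω = 0.322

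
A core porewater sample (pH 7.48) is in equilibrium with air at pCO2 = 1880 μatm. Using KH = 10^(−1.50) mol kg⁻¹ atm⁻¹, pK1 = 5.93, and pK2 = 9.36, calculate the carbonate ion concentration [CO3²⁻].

[CO2*] = KH · pCO2 = 10^(−1.50) × 1880×10^-6 = 5.945×10^-5 mol/kg
α₀ = 1/(1 + K1/[H⁺] + K1K2/[H⁺]²) = 1/(1 + 10^+1.55 + 10^-0.33) = 0.02706
DIC = [CO2*]/α₀ = 5.945×10^-5 / 0.02706 = 2.197 mmol/kg
[CO3²⁻] = α₂·DIC; α₂ = 0.01266, so [CO3²⁻] = 0.01266 × 2.197 = 0.0278 mmol/kg

[CO3²⁻] = 0.0278 mmol/kg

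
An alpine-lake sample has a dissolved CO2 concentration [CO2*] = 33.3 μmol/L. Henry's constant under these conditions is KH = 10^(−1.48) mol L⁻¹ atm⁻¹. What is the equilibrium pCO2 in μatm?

KH = 10^(−1.48) = 3.311×10^-2 mol L⁻¹ atm⁻¹
pCO2 = [CO2*]/KH = 33.3×10^-6 / 3.311×10^-2 = 1.01×10^-3 atm = 1010 μatm

pCO2 = 1010 μatm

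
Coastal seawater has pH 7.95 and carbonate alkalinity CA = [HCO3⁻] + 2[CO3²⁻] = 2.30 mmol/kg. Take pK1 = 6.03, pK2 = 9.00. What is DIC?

DIC = 2.15 mmol/kg

CA = [HCO3⁻] + 2[CO3²⁻] = (α₁ + 2α₂)·DIC
At pH 7.95: [H⁺]/K1 = 10^-1.92 = 0.012023, K2/[H⁺] = 10^-1.05 = 0.089125
α₁ = 1/(1 + 0.012023 + 0.089125) = 1/1.1011 = 0.9081; α₂ = α₁·K2/[H⁺] = 0.08094
α₁ + 2α₂ = 1.0700
DIC = CA / (α₁ + 2α₂) = 2.30 / 1.0700 = 2.15 mmol/kg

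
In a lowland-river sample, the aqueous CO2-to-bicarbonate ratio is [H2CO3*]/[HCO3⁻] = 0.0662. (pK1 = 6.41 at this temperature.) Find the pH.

pH = 7.59

From K1 = [H⁺][HCO3⁻]/[H2CO3*]:  pH = pK1 − log₁₀([H2CO3*]/[HCO3⁻])
log₁₀(0.0662) = -1.179
pH = 6.41 − (-1.179) = 7.59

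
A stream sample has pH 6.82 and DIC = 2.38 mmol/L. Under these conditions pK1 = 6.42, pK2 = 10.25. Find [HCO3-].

[HCO3⁻] = 1.70 mmol/L

α₁ = 1 / (1 + [H⁺]/K1 + K2/[H⁺]) = 1 / (1 + 10^-0.40 + 10^-3.43)
   = 1 / (1 + 0.39811 + 0.00037154) = 1/1.3985 = 0.7151
[HCO3⁻] = α₁ × DIC = 0.7151 × 2.38 = 1.70 mmol/L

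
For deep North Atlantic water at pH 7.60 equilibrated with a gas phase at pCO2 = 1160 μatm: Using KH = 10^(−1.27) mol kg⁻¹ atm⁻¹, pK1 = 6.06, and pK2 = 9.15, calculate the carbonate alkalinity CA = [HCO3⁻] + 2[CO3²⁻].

[CO2*] = KH · pCO2 = 10^(−1.27) × 1160×10^-6 = 6.230×10^-5 mol/kg
α₀ = 1/(1 + K1/[H⁺] + K1K2/[H⁺]²) = 1/(1 + 10^+1.54 + 10^-0.01) = 0.02728
DIC = [CO2*]/α₀ = 6.230×10^-5 / 0.02728 = 2.283 mmol/kg
CA = (α₁ + 2α₂)·DIC = (0.9461 + 2×0.02666) × 2.283 = 2.28 mmol/kg

CA = 2.28 mmol/kg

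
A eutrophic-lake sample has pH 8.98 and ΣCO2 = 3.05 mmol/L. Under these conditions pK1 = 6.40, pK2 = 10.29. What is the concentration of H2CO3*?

α₀ = 1 / (1 + K1/[H⁺] + K1K2/[H⁺]²) = 1 / (1 + 10^+2.58 + 10^+1.27)
   = 1 / (1 + 380.19 + 18.621) = 1/399.81 = 0.002501
[CO2*] = α₀ × DIC = 0.002501 × 3.05 = 0.00763 mmol/L = 7.63 μmol/L

[CO2*] = 7.63 μmol/L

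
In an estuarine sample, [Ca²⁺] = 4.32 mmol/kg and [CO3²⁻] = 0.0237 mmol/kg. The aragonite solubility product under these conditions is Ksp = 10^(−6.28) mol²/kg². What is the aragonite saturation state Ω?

Ω = 0.195

Ksp = 10^(−6.28) = 5.248×10^-7
Ω = [Ca²⁺][CO3²⁻]/Ksp = (4.32×10^-3)(0.0237×10^-3) / 5.248×10^-7 = 0.195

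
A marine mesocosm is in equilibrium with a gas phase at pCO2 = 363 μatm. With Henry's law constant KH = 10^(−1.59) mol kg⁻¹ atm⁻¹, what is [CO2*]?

[CO2*] = 9.33 μmol/kg

KH = 10^(−1.59) = 2.570×10^-2 mol kg⁻¹ atm⁻¹
[CO2*] = KH · pCO2 = 2.570×10^-2 × 363×10^-6 atm = 9.33×10^-6 mol/kg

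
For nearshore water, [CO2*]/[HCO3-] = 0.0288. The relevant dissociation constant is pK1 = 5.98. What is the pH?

pH = 7.52

From K1 = [H⁺][HCO3-]/[CO2*]:  pH = pK1 − log₁₀([CO2*]/[HCO3-])
log₁₀(0.0288) = -1.541
pH = 5.98 − (-1.541) = 7.52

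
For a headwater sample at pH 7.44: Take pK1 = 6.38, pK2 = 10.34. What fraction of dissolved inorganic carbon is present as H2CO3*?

α₀ = 0.0800

α₀ = 1 / (1 + K1/[H⁺] + K1K2/[H⁺]²) = 1 / (1 + 10^+1.06 + 10^-1.84)
   = 1 / (1 + 11.482 + 0.014454) = 1/12.496 = 0.08003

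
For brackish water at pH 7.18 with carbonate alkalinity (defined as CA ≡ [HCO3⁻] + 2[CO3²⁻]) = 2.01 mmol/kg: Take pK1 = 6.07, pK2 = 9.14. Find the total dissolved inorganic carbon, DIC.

CA = [HCO3⁻] + 2[CO3²⁻] = (α₁ + 2α₂)·DIC
At pH 7.18: [H⁺]/K1 = 10^-1.11 = 0.077625, K2/[H⁺] = 10^-1.96 = 0.010965
α₁ = 1/(1 + 0.077625 + 0.010965) = 1/1.0886 = 0.9186; α₂ = α₁·K2/[H⁺] = 0.01007
α₁ + 2α₂ = 0.9388
DIC = CA / (α₁ + 2α₂) = 2.01 / 0.9388 = 2.14 mmol/kg

DIC = 2.14 mmol/kg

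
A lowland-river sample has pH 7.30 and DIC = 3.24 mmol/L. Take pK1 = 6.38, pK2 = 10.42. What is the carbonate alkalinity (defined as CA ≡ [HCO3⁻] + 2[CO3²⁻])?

CA = [HCO3⁻] + 2[CO3²⁻] = (α₁ + 2α₂)·DIC
At pH 7.30: [H⁺]/K1 = 10^-0.92 = 0.12023, K2/[H⁺] = 10^-3.12 = 0.00075858
α₁ = 1/(1 + 0.12023 + 0.00075858) = 1/1.1210 = 0.8921; α₂ = α₁·K2/[H⁺] = 0.0006767
α₁ + 2α₂ = 0.8934
CA = 0.8934 × 3.24 = 2.89 mmol/L

CA = 2.89 mmol/L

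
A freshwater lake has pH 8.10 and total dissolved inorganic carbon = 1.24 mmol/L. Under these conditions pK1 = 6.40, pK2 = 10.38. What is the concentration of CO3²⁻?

[CO3²⁻] = 6.35 μmol/L

α₂ = 1 / (1 + [H⁺]/K2 + [H⁺]²/(K1K2)) = 1 / (1 + 10^+2.28 + 10^+0.58)
   = 1 / (1 + 190.55 + 3.8019) = 1/195.35 = 0.005119
[CO3²⁻] = α₂ × DIC = 0.005119 × 1.24 = 0.00635 mmol/L = 6.35 μmol/L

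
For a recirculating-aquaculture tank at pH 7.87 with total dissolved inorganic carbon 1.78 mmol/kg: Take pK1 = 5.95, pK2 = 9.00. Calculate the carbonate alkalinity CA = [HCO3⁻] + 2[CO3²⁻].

CA = [HCO3⁻] + 2[CO3²⁻] = (α₁ + 2α₂)·DIC
At pH 7.87: [H⁺]/K1 = 10^-1.92 = 0.012023, K2/[H⁺] = 10^-1.13 = 0.074131
α₁ = 1/(1 + 0.012023 + 0.074131) = 1/1.0862 = 0.9207; α₂ = α₁·K2/[H⁺] = 0.06825
α₁ + 2α₂ = 1.0572
CA = 1.0572 × 1.78 = 1.88 mmol/kg

CA = 1.88 mmol/kg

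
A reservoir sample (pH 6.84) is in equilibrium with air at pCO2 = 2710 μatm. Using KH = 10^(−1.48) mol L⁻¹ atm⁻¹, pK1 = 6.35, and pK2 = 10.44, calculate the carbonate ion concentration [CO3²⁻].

[CO3²⁻] = 0.0697 μmol/L

[CO2*] = KH · pCO2 = 10^(−1.48) × 2710×10^-6 = 8.974×10^-5 mol/L
α₀ = 1/(1 + K1/[H⁺] + K1K2/[H⁺]²) = 1/(1 + 10^+0.49 + 10^-3.11) = 0.2444
DIC = [CO2*]/α₀ = 8.974×10^-5 / 0.2444 = 0.3671 mmol/L
[CO3²⁻] = α₂·DIC; α₂ = 0.0001897, so [CO3²⁻] = 0.0001897 × 0.3671 = 6.97×10^-5 mmol/L = 0.0697 μmol/L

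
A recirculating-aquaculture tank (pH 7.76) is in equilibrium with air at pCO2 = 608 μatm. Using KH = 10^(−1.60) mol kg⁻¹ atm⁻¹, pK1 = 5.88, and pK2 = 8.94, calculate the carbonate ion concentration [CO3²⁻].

[CO2*] = KH · pCO2 = 10^(−1.60) × 608×10^-6 = 1.527×10^-5 mol/kg
α₀ = 1/(1 + K1/[H⁺] + K1K2/[H⁺]²) = 1/(1 + 10^+1.88 + 10^+0.70) = 0.01221
DIC = [CO2*]/α₀ = 1.527×10^-5 / 0.01221 = 1.250 mmol/kg
[CO3²⁻] = α₂·DIC; α₂ = 0.06122, so [CO3²⁻] = 0.06122 × 1.250 = 0.0765 mmol/kg

[CO3²⁻] = 0.0765 mmol/kg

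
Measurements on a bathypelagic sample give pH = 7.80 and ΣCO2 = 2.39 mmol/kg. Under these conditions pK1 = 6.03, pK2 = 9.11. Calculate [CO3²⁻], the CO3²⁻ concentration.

[CO3²⁻] = 0.110 mmol/kg

α₂ = 1 / (1 + [H⁺]/K2 + [H⁺]²/(K1K2)) = 1 / (1 + 10^+1.31 + 10^-0.46)
   = 1 / (1 + 20.417 + 0.34674) = 1/21.764 = 0.04595
[CO3²⁻] = α₂ × DIC = 0.04595 × 2.39 = 0.110 mmol/kg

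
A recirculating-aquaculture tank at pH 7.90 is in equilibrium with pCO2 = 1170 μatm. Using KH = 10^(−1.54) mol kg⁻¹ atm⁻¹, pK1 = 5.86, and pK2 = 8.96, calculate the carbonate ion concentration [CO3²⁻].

[CO3²⁻] = 0.322 mmol/kg

[CO2*] = KH · pCO2 = 10^(−1.54) × 1170×10^-6 = 3.374×10^-5 mol/kg
α₀ = 1/(1 + K1/[H⁺] + K1K2/[H⁺]²) = 1/(1 + 10^+2.04 + 10^+0.98) = 0.008320
DIC = [CO2*]/α₀ = 3.374×10^-5 / 0.008320 = 4.056 mmol/kg
[CO3²⁻] = α₂·DIC; α₂ = 0.07945, so [CO3²⁻] = 0.07945 × 4.056 = 0.322 mmol/kg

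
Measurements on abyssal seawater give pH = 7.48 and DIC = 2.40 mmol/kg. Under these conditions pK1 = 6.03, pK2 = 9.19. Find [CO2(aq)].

α₀ = 1 / (1 + K1/[H⁺] + K1K2/[H⁺]²) = 1 / (1 + 10^+1.45 + 10^-0.26)
   = 1 / (1 + 28.184 + 0.54954) = 1/29.733 = 0.03363
[CO2*] = α₀ × DIC = 0.03363 × 2.40 = 0.0807 mmol/kg

[CO2*] = 0.0807 mmol/kg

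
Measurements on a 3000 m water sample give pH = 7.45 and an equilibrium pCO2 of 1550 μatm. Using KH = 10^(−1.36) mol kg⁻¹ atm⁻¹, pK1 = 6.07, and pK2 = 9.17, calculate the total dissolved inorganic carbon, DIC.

[CO2*] = KH · pCO2 = 10^(−1.36) × 1550×10^-6 = 6.766×10^-5 mol/kg
α₀ = 1/(1 + K1/[H⁺] + K1K2/[H⁺]²) = 1/(1 + 10^+1.38 + 10^-0.34) = 0.03930
DIC = [CO2*]/α₀ = 6.766×10^-5 / 0.03930 = 1.72 mmol/kg

DIC = 1.72 mmol/kg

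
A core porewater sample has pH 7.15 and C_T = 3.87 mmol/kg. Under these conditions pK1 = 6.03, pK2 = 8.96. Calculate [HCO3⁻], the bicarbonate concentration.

[HCO3⁻] = 3.55 mmol/kg

α₁ = 1 / (1 + [H⁺]/K1 + K2/[H⁺]) = 1 / (1 + 10^-1.12 + 10^-1.81)
   = 1 / (1 + 0.075858 + 0.015488) = 1/1.0913 = 0.9163
[HCO3⁻] = α₁ × DIC = 0.9163 × 3.87 = 3.55 mmol/kg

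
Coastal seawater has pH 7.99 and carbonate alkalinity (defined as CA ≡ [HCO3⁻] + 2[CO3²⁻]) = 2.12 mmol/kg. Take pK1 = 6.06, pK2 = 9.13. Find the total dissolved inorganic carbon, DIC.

CA = [HCO3⁻] + 2[CO3²⁻] = (α₁ + 2α₂)·DIC
At pH 7.99: [H⁺]/K1 = 10^-1.93 = 0.011749, K2/[H⁺] = 10^-1.14 = 0.072444
α₁ = 1/(1 + 0.011749 + 0.072444) = 1/1.0842 = 0.9223; α₂ = α₁·K2/[H⁺] = 0.06682
α₁ + 2α₂ = 1.0560
DIC = CA / (α₁ + 2α₂) = 2.12 / 1.0560 = 2.01 mmol/kg

DIC = 2.01 mmol/kg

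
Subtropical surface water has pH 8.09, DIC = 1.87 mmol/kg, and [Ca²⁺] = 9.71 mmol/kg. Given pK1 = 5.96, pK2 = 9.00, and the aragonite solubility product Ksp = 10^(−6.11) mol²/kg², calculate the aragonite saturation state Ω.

Ω = 2.55

α₂ = 1 / (1 + [H⁺]/K2 + [H⁺]²/(K1K2)) = 1 / (1 + 10^+0.91 + 10^-1.22)
   = 1 / (1 + 8.1283 + 0.060256) = 1/9.1886 = 0.1088
[CO3²⁻] = α₂ × DIC = 0.1088 × 1.87 = 0.2035 mmol/kg
Ksp = 10^(−6.11) = 7.762×10^-7
Ω = [Ca²⁺][CO3²⁻]/Ksp = (9.71×10^-3)(2.035×10^-4) / 7.762×10^-7 = 2.55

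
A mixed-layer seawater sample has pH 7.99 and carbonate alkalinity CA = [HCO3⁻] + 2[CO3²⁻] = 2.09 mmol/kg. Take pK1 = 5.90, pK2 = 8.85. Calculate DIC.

CA = [HCO3⁻] + 2[CO3²⁻] = (α₁ + 2α₂)·DIC
At pH 7.99: [H⁺]/K1 = 10^-2.09 = 0.0081283, K2/[H⁺] = 10^-0.86 = 0.13804
α₁ = 1/(1 + 0.0081283 + 0.13804) = 1/1.1462 = 0.8725; α₂ = α₁·K2/[H⁺] = 0.1204
α₁ + 2α₂ = 1.1133
DIC = CA / (α₁ + 2α₂) = 2.09 / 1.1133 = 1.88 mmol/kg

DIC = 1.88 mmol/kg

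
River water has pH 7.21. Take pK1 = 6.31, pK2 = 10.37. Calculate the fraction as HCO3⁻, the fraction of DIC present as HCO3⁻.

α₁ = 1 / (1 + [H⁺]/K1 + K2/[H⁺]) = 1 / (1 + 10^-0.90 + 10^-3.16)
   = 1 / (1 + 0.12589 + 0.00069183) = 1/1.1266 = 0.8876

α₁ = 0.888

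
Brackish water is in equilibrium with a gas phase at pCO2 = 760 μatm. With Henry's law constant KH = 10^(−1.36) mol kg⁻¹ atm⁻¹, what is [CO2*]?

KH = 10^(−1.36) = 4.365×10^-2 mol kg⁻¹ atm⁻¹
[CO2*] = KH · pCO2 = 4.365×10^-2 × 760×10^-6 atm = 3.32×10^-5 mol/kg

[CO2*] = 33.2 μmol/kg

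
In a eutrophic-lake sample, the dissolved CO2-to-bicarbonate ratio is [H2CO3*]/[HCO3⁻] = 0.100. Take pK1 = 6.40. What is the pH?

From K1 = [H⁺][HCO3⁻]/[H2CO3*]:  pH = pK1 − log₁₀([H2CO3*]/[HCO3⁻])
log₁₀(0.100) = -1.000
pH = 6.40 − (-1.000) = 7.40

pH = 7.40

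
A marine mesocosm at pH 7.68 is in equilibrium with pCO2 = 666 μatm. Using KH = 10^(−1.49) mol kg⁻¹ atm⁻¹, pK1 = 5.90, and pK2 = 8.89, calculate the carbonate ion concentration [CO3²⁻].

[CO3²⁻] = 0.0801 mmol/kg

[CO2*] = KH · pCO2 = 10^(−1.49) × 666×10^-6 = 2.155×10^-5 mol/kg
α₀ = 1/(1 + K1/[H⁺] + K1K2/[H⁺]²) = 1/(1 + 10^+1.78 + 10^+0.57) = 0.01539
DIC = [CO2*]/α₀ = 2.155×10^-5 / 0.01539 = 1.400 mmol/kg
[CO3²⁻] = α₂·DIC; α₂ = 0.05718, so [CO3²⁻] = 0.05718 × 1.400 = 0.0801 mmol/kg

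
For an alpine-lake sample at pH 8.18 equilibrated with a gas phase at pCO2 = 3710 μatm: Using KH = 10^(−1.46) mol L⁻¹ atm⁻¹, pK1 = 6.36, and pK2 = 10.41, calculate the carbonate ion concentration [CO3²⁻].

[CO3²⁻] = 0.0500 mmol/L

[CO2*] = KH · pCO2 = 10^(−1.46) × 3710×10^-6 = 1.286×10^-4 mol/L
α₀ = 1/(1 + K1/[H⁺] + K1K2/[H⁺]²) = 1/(1 + 10^+1.82 + 10^-0.41) = 0.01482
DIC = [CO2*]/α₀ = 1.286×10^-4 / 0.01482 = 8.678 mmol/L
[CO3²⁻] = α₂·DIC; α₂ = 0.005767, so [CO3²⁻] = 0.005767 × 8.678 = 0.0500 mmol/L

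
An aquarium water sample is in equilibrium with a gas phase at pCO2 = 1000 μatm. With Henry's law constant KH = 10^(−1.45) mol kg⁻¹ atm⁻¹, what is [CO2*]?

[CO2*] = 35.5 μmol/kg

KH = 10^(−1.45) = 3.548×10^-2 mol kg⁻¹ atm⁻¹
[CO2*] = KH · pCO2 = 3.548×10^-2 × 1000×10^-6 atm = 3.55×10^-5 mol/kg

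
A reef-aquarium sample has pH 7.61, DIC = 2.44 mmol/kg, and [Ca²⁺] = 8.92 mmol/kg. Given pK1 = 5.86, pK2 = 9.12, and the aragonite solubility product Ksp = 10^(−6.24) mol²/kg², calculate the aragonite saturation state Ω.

Ω = 1.11

α₂ = 1 / (1 + [H⁺]/K2 + [H⁺]²/(K1K2)) = 1 / (1 + 10^+1.51 + 10^-0.24)
   = 1 / (1 + 32.359 + 0.57544) = 1/33.935 = 0.02947
[CO3²⁻] = α₂ × DIC = 0.02947 × 2.44 = 0.07190 mmol/kg
Ksp = 10^(−6.24) = 5.754×10^-7
Ω = [Ca²⁺][CO3²⁻]/Ksp = (8.92×10^-3)(7.190×10^-5) / 5.754×10^-7 = 1.11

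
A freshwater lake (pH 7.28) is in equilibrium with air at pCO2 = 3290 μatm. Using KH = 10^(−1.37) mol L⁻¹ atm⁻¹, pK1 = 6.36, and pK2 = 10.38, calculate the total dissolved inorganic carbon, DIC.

DIC = 1.31 mmol/L

[CO2*] = KH · pCO2 = 10^(−1.37) × 3290×10^-6 = 1.403×10^-4 mol/L
α₀ = 1/(1 + K1/[H⁺] + K1K2/[H⁺]²) = 1/(1 + 10^+0.92 + 10^-2.18) = 0.1072
DIC = [CO2*]/α₀ = 1.403×10^-4 / 0.1072 = 1.31 mmol/L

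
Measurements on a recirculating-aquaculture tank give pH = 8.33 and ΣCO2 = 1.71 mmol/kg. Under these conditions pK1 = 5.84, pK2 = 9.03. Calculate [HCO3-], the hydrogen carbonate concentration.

[HCO3⁻] = 1.42 mmol/kg

α₁ = 1 / (1 + [H⁺]/K1 + K2/[H⁺]) = 1 / (1 + 10^-2.49 + 10^-0.70)
   = 1 / (1 + 0.0032359 + 0.19953) = 1/1.2028 = 0.8314
[HCO3⁻] = α₁ × DIC = 0.8314 × 1.71 = 1.42 mmol/kg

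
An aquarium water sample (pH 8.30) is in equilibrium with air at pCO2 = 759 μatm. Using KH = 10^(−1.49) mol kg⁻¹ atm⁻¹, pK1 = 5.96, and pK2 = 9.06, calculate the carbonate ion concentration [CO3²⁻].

[CO2*] = KH · pCO2 = 10^(−1.49) × 759×10^-6 = 2.456×10^-5 mol/kg
α₀ = 1/(1 + K1/[H⁺] + K1K2/[H⁺]²) = 1/(1 + 10^+2.34 + 10^+1.58) = 0.003879
DIC = [CO2*]/α₀ = 2.456×10^-5 / 0.003879 = 6.332 mmol/kg
[CO3²⁻] = α₂·DIC; α₂ = 0.1475, so [CO3²⁻] = 0.1475 × 6.332 = 0.934 mmol/kg

[CO3²⁻] = 0.934 mmol/kg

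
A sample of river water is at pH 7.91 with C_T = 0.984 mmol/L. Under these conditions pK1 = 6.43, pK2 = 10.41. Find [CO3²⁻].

α₂ = 1 / (1 + [H⁺]/K2 + [H⁺]²/(K1K2)) = 1 / (1 + 10^+2.50 + 10^+1.02)
   = 1 / (1 + 316.23 + 10.471) = 1/327.70 = 0.003052
[CO3²⁻] = α₂ × DIC = 0.003052 × 0.984 = 0.00300 mmol/L = 3.00 μmol/L

[CO3²⁻] = 3.00 μmol/L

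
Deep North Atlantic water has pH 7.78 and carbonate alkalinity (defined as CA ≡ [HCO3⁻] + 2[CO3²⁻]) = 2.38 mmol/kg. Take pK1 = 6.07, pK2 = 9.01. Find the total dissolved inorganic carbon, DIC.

CA = [HCO3⁻] + 2[CO3²⁻] = (α₁ + 2α₂)·DIC
At pH 7.78: [H⁺]/K1 = 10^-1.71 = 0.019498, K2/[H⁺] = 10^-1.23 = 0.058884
α₁ = 1/(1 + 0.019498 + 0.058884) = 1/1.0784 = 0.9273; α₂ = α₁·K2/[H⁺] = 0.05460
α₁ + 2α₂ = 1.0365
DIC = CA / (α₁ + 2α₂) = 2.38 / 1.0365 = 2.30 mmol/kg

DIC = 2.30 mmol/kg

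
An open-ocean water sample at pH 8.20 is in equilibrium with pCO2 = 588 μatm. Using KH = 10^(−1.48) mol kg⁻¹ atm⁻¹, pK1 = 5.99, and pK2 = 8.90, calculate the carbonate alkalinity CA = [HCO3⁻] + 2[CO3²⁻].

CA = 4.42 mmol/kg

[CO2*] = KH · pCO2 = 10^(−1.48) × 588×10^-6 = 1.947×10^-5 mol/kg
α₀ = 1/(1 + K1/[H⁺] + K1K2/[H⁺]²) = 1/(1 + 10^+2.21 + 10^+1.51) = 0.005114
DIC = [CO2*]/α₀ = 1.947×10^-5 / 0.005114 = 3.807 mmol/kg
CA = (α₁ + 2α₂)·DIC = (0.8294 + 2×0.1655) × 3.807 = 4.42 mmol/kg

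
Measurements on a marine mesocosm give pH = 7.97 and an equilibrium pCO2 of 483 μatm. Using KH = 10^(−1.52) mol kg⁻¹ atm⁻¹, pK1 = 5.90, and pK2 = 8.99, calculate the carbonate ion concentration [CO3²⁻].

[CO3²⁻] = 0.164 mmol/kg

[CO2*] = KH · pCO2 = 10^(−1.52) × 483×10^-6 = 1.459×10^-5 mol/kg
α₀ = 1/(1 + K1/[H⁺] + K1K2/[H⁺]²) = 1/(1 + 10^+2.07 + 10^+1.05) = 0.007710
DIC = [CO2*]/α₀ = 1.459×10^-5 / 0.007710 = 1.892 mmol/kg
[CO3²⁻] = α₂·DIC; α₂ = 0.08650, so [CO3²⁻] = 0.08650 × 1.892 = 0.164 mmol/kg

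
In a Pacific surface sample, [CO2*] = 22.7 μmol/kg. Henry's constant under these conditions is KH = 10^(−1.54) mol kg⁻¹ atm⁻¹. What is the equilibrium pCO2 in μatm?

pCO2 = 787 μatm

KH = 10^(−1.54) = 2.884×10^-2 mol kg⁻¹ atm⁻¹
pCO2 = [CO2*]/KH = 22.7×10^-6 / 2.884×10^-2 = 7.87×10^-4 atm = 787 μatm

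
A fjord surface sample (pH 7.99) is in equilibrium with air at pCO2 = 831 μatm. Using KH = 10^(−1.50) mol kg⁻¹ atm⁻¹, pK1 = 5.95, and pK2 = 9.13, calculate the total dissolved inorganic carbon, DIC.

DIC = 3.12 mmol/kg

[CO2*] = KH · pCO2 = 10^(−1.50) × 831×10^-6 = 2.628×10^-5 mol/kg
α₀ = 1/(1 + K1/[H⁺] + K1K2/[H⁺]²) = 1/(1 + 10^+2.04 + 10^+0.90) = 0.008432
DIC = [CO2*]/α₀ = 2.628×10^-5 / 0.008432 = 3.12 mmol/kg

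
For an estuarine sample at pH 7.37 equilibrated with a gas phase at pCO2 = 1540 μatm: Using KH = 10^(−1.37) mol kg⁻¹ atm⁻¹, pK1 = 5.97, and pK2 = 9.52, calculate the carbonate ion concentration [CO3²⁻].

[CO3²⁻] = 11.7 μmol/kg

[CO2*] = KH · pCO2 = 10^(−1.37) × 1540×10^-6 = 6.569×10^-5 mol/kg
α₀ = 1/(1 + K1/[H⁺] + K1K2/[H⁺]²) = 1/(1 + 10^+1.40 + 10^-0.75) = 0.03803
DIC = [CO2*]/α₀ = 6.569×10^-5 / 0.03803 = 1.728 mmol/kg
[CO3²⁻] = α₂·DIC; α₂ = 0.006762, so [CO3²⁻] = 0.006762 × 1.728 = 0.0117 mmol/kg = 11.7 μmol/kg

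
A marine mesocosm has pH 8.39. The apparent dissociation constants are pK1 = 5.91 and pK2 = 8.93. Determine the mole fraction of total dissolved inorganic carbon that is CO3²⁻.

α₂ = 1 / (1 + [H⁺]/K2 + [H⁺]²/(K1K2)) = 1 / (1 + 10^+0.54 + 10^-1.94)
   = 1 / (1 + 3.4674 + 0.011482) = 1/4.4789 = 0.2233

α₂ = 0.223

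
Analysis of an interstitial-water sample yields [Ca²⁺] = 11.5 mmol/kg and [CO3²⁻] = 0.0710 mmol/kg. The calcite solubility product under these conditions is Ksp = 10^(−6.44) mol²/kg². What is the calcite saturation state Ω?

Ω = 2.25

Ksp = 10^(−6.44) = 3.631×10^-7
Ω = [Ca²⁺][CO3²⁻]/Ksp = (11.5×10^-3)(0.0710×10^-3) / 3.631×10^-7 = 2.25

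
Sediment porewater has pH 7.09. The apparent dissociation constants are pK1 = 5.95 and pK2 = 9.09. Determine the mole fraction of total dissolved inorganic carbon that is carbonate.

α₂ = 1 / (1 + [H⁺]/K2 + [H⁺]²/(K1K2)) = 1 / (1 + 10^+2.00 + 10^+0.86)
   = 1 / (1 + 100.00 + 7.2444) = 1/108.24 = 0.009238

α₂ = 0.00924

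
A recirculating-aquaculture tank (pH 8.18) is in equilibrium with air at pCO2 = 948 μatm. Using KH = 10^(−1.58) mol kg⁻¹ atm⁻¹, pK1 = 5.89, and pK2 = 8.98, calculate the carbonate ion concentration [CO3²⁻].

[CO2*] = KH · pCO2 = 10^(−1.58) × 948×10^-6 = 2.493×10^-5 mol/kg
α₀ = 1/(1 + K1/[H⁺] + K1K2/[H⁺]²) = 1/(1 + 10^+2.29 + 10^+1.49) = 0.004407
DIC = [CO2*]/α₀ = 2.493×10^-5 / 0.004407 = 5.657 mmol/kg
[CO3²⁻] = α₂·DIC; α₂ = 0.1362, so [CO3²⁻] = 0.1362 × 5.657 = 0.771 mmol/kg

[CO3²⁻] = 0.771 mmol/kg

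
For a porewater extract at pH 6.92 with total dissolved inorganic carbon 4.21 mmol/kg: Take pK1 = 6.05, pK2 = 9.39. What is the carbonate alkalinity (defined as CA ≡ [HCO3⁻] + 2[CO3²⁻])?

CA = 3.72 mmol/kg

CA = [HCO3⁻] + 2[CO3²⁻] = (α₁ + 2α₂)·DIC
At pH 6.92: [H⁺]/K1 = 10^-0.87 = 0.13490, K2/[H⁺] = 10^-2.47 = 0.0033884
α₁ = 1/(1 + 0.13490 + 0.0033884) = 1/1.1383 = 0.8785; α₂ = α₁·K2/[H⁺] = 0.002977
α₁ + 2α₂ = 0.8845
CA = 0.8845 × 4.21 = 3.72 mmol/kg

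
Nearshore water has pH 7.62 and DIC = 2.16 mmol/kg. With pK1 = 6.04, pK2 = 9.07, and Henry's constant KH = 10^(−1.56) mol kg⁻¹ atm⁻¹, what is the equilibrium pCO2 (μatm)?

pCO2 = 1940 μatm

α₀ = 1 / (1 + K1/[H⁺] + K1K2/[H⁺]²) = 1 / (1 + 10^+1.58 + 10^+0.13)
   = 1 / (1 + 38.019 + 1.3490) = 1/40.368 = 0.02477
[CO2*] = α₀ × DIC = 0.02477 × 2.16 = 0.05351 mmol/kg
pCO2 = [CO2*]/KH = 5.351×10^-5 / 2.754×10^-2 = 1940 μatm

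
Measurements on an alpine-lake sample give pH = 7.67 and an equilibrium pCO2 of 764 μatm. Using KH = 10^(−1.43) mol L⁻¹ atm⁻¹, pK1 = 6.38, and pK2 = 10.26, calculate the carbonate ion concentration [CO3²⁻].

[CO3²⁻] = 1.42 μmol/L

[CO2*] = KH · pCO2 = 10^(−1.43) × 764×10^-6 = 2.839×10^-5 mol/L
α₀ = 1/(1 + K1/[H⁺] + K1K2/[H⁺]²) = 1/(1 + 10^+1.29 + 10^-1.30) = 0.04867
DIC = [CO2*]/α₀ = 2.839×10^-5 / 0.04867 = 0.5833 mmol/L
[CO3²⁻] = α₂·DIC; α₂ = 0.002439, so [CO3²⁻] = 0.002439 × 0.5833 = 0.00142 mmol/L = 1.42 μmol/L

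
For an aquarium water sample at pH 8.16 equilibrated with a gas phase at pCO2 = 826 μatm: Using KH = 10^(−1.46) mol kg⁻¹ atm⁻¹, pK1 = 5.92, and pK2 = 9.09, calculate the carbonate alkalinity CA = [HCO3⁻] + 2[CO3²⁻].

[CO2*] = KH · pCO2 = 10^(−1.46) × 826×10^-6 = 2.864×10^-5 mol/kg
α₀ = 1/(1 + K1/[H⁺] + K1K2/[H⁺]²) = 1/(1 + 10^+2.24 + 10^+1.31) = 0.005123
DIC = [CO2*]/α₀ = 2.864×10^-5 / 0.005123 = 5.591 mmol/kg
CA = (α₁ + 2α₂)·DIC = (0.8903 + 2×0.1046) × 5.591 = 6.15 mmol/kg

CA = 6.15 mmol/kg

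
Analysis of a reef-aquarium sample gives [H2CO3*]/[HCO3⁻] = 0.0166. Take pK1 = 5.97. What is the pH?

pH = 7.75

From K1 = [H⁺][HCO3⁻]/[H2CO3*]:  pH = pK1 − log₁₀([H2CO3*]/[HCO3⁻])
log₁₀(0.0166) = -1.780
pH = 5.97 − (-1.780) = 7.75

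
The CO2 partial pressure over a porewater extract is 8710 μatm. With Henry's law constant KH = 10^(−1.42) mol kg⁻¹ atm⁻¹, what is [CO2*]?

[CO2*] = 331 μmol/kg

KH = 10^(−1.42) = 3.802×10^-2 mol kg⁻¹ atm⁻¹
[CO2*] = KH · pCO2 = 3.802×10^-2 × 8710×10^-6 atm = 3.31×10^-4 mol/kg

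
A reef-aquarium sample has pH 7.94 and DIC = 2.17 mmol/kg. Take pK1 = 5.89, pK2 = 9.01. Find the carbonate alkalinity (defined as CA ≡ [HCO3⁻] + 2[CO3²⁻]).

CA = [HCO3⁻] + 2[CO3²⁻] = (α₁ + 2α₂)·DIC
At pH 7.94: [H⁺]/K1 = 10^-2.05 = 0.0089125, K2/[H⁺] = 10^-1.07 = 0.085114
α₁ = 1/(1 + 0.0089125 + 0.085114) = 1/1.0940 = 0.9141; α₂ = α₁·K2/[H⁺] = 0.07780
α₁ + 2α₂ = 1.0697
CA = 1.0697 × 2.17 = 2.32 mmol/kg

CA = 2.32 mmol/kg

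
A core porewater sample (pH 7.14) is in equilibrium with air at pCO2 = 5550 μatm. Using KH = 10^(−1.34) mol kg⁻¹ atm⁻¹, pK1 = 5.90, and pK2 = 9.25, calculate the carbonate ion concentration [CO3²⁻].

[CO2*] = KH · pCO2 = 10^(−1.34) × 5550×10^-6 = 2.537×10^-4 mol/kg
α₀ = 1/(1 + K1/[H⁺] + K1K2/[H⁺]²) = 1/(1 + 10^+1.24 + 10^-0.87) = 0.05402
DIC = [CO2*]/α₀ = 2.537×10^-4 / 0.05402 = 4.696 mmol/kg
[CO3²⁻] = α₂·DIC; α₂ = 0.007287, so [CO3²⁻] = 0.007287 × 4.696 = 0.0342 mmol/kg

[CO3²⁻] = 0.0342 mmol/kg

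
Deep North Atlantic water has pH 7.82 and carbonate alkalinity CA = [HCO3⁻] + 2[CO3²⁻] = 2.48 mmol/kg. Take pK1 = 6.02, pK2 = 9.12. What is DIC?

CA = [HCO3⁻] + 2[CO3²⁻] = (α₁ + 2α₂)·DIC
At pH 7.82: [H⁺]/K1 = 10^-1.80 = 0.015849, K2/[H⁺] = 10^-1.30 = 0.050119
α₁ = 1/(1 + 0.015849 + 0.050119) = 1/1.0660 = 0.9381; α₂ = α₁·K2/[H⁺] = 0.04702
α₁ + 2α₂ = 1.0321
DIC = CA / (α₁ + 2α₂) = 2.48 / 1.0321 = 2.40 mmol/kg

DIC = 2.40 mmol/kg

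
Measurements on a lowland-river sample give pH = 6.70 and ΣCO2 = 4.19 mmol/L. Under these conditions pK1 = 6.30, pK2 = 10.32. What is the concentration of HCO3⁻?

[HCO3⁻] = 3.00 mmol/L

α₁ = 1 / (1 + [H⁺]/K1 + K2/[H⁺]) = 1 / (1 + 10^-0.40 + 10^-3.62)
   = 1 / (1 + 0.39811 + 0.00023988) = 1/1.3983 = 0.7151
[HCO3⁻] = α₁ × DIC = 0.7151 × 4.19 = 3.00 mmol/L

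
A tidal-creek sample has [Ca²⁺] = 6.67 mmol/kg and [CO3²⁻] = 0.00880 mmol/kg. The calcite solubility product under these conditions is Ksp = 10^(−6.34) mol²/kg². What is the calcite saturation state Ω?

Ω = 0.128

Ksp = 10^(−6.34) = 4.571×10^-7
Ω = [Ca²⁺][CO3²⁻]/Ksp = (6.67×10^-3)(0.00880×10^-3) / 4.571×10^-7 = 0.128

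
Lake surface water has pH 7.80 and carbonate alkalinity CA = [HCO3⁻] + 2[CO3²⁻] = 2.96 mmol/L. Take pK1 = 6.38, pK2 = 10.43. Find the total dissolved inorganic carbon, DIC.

CA = [HCO3⁻] + 2[CO3²⁻] = (α₁ + 2α₂)·DIC
At pH 7.80: [H⁺]/K1 = 10^-1.42 = 0.038019, K2/[H⁺] = 10^-2.63 = 0.0023442
α₁ = 1/(1 + 0.038019 + 0.0023442) = 1/1.0404 = 0.9612; α₂ = α₁·K2/[H⁺] = 0.002253
α₁ + 2α₂ = 0.9657
DIC = CA / (α₁ + 2α₂) = 2.96 / 0.9657 = 3.07 mmol/L

DIC = 3.07 mmol/L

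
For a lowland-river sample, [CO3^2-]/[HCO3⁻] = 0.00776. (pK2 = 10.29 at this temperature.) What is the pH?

pH = 8.18

From K2 = [H⁺][CO3^2-]/[HCO3⁻]:  pH = pK2 + log₁₀([CO3^2-]/[HCO3⁻])
log₁₀(0.00776) = -2.110
pH = 10.29 + (-2.110) = 8.18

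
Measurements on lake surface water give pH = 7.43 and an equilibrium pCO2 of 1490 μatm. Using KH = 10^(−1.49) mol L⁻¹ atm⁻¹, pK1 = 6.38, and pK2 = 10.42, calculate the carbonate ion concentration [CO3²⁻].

[CO2*] = KH · pCO2 = 10^(−1.49) × 1490×10^-6 = 4.822×10^-5 mol/L
α₀ = 1/(1 + K1/[H⁺] + K1K2/[H⁺]²) = 1/(1 + 10^+1.05 + 10^-1.94) = 0.08176
DIC = [CO2*]/α₀ = 4.822×10^-5 / 0.08176 = 0.5898 mmol/L
[CO3²⁻] = α₂·DIC; α₂ = 0.0009387, so [CO3²⁻] = 0.0009387 × 0.5898 = 0.000554 mmol/L = 0.554 μmol/L

[CO3²⁻] = 0.554 μmol/L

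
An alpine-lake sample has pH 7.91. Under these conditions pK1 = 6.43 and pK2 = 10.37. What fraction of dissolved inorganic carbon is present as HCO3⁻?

α₁ = 1 / (1 + [H⁺]/K1 + K2/[H⁺]) = 1 / (1 + 10^-1.48 + 10^-2.46)
   = 1 / (1 + 0.033113 + 0.0034674) = 1/1.0366 = 0.9647

α₁ = 0.965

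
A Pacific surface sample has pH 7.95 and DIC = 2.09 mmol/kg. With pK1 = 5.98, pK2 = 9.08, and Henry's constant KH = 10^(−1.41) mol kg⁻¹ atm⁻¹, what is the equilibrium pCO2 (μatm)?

α₀ = 1 / (1 + K1/[H⁺] + K1K2/[H⁺]²) = 1 / (1 + 10^+1.97 + 10^+0.84)
   = 1 / (1 + 93.325 + 6.9183) = 1/101.24 = 0.009877
[CO2*] = α₀ × DIC = 0.009877 × 2.09 = 0.02064 mmol/kg
pCO2 = [CO2*]/KH = 2.064×10^-5 / 3.890×10^-2 = 531 μatm

pCO2 = 531 μatm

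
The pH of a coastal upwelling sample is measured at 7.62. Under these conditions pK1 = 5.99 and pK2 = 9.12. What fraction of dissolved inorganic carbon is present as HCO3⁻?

α₁ = 1 / (1 + [H⁺]/K1 + K2/[H⁺]) = 1 / (1 + 10^-1.63 + 10^-1.50)
   = 1 / (1 + 0.023442 + 0.031623) = 1/1.0551 = 0.9478

α₁ = 0.948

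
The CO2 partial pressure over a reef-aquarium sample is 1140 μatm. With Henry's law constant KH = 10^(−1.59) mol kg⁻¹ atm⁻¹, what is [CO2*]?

KH = 10^(−1.59) = 2.570×10^-2 mol kg⁻¹ atm⁻¹
[CO2*] = KH · pCO2 = 2.570×10^-2 × 1140×10^-6 atm = 2.93×10^-5 mol/kg

[CO2*] = 29.3 μmol/kg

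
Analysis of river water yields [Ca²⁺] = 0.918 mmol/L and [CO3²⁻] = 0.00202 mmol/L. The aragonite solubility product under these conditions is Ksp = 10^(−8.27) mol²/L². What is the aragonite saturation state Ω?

Ω = 0.345

Ksp = 10^(−8.27) = 5.370×10^-9
Ω = [Ca²⁺][CO3²⁻]/Ksp = (0.918×10^-3)(0.00202×10^-3) / 5.370×10^-9 = 0.345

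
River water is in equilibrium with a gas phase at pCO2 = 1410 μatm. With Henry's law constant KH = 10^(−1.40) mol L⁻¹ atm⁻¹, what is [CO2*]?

KH = 10^(−1.40) = 3.981×10^-2 mol L⁻¹ atm⁻¹
[CO2*] = KH · pCO2 = 3.981×10^-2 × 1410×10^-6 atm = 5.61×10^-5 mol/L

[CO2*] = 56.1 μmol/L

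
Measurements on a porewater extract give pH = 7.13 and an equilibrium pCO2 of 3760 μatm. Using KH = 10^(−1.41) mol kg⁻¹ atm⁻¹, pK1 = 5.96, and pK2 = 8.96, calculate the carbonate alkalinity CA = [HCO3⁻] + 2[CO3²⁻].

[CO2*] = KH · pCO2 = 10^(−1.41) × 3760×10^-6 = 1.463×10^-4 mol/kg
α₀ = 1/(1 + K1/[H⁺] + K1K2/[H⁺]²) = 1/(1 + 10^+1.17 + 10^-0.66) = 0.06246
DIC = [CO2*]/α₀ = 1.463×10^-4 / 0.06246 = 2.342 mmol/kg
CA = (α₁ + 2α₂)·DIC = (0.9239 + 2×0.01367) × 2.342 = 2.23 mmol/kg

CA = 2.23 mmol/kg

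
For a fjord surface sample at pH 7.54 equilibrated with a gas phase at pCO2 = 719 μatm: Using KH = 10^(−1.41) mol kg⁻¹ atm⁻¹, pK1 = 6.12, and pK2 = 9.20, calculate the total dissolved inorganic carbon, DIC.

DIC = 0.780 mmol/kg

[CO2*] = KH · pCO2 = 10^(−1.41) × 719×10^-6 = 2.797×10^-5 mol/kg
α₀ = 1/(1 + K1/[H⁺] + K1K2/[H⁺]²) = 1/(1 + 10^+1.42 + 10^-0.24) = 0.03587
DIC = [CO2*]/α₀ = 2.797×10^-5 / 0.03587 = 0.780 mmol/kg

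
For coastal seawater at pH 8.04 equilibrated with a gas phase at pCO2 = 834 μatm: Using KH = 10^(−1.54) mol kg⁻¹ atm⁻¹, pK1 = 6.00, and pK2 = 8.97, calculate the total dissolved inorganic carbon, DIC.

DIC = 2.97 mmol/kg

[CO2*] = KH · pCO2 = 10^(−1.54) × 834×10^-6 = 2.405×10^-5 mol/kg
α₀ = 1/(1 + K1/[H⁺] + K1K2/[H⁺]²) = 1/(1 + 10^+2.04 + 10^+1.11) = 0.008095
DIC = [CO2*]/α₀ = 2.405×10^-5 / 0.008095 = 2.97 mmol/kg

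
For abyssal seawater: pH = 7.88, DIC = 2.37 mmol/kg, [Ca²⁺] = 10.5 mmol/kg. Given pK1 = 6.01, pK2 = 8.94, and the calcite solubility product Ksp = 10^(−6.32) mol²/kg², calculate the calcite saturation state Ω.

Ω = 4.11

α₂ = 1 / (1 + [H⁺]/K2 + [H⁺]²/(K1K2)) = 1 / (1 + 10^+1.06 + 10^-0.81)
   = 1 / (1 + 11.482 + 0.15488) = 1/12.636 = 0.07914
[CO3²⁻] = α₂ × DIC = 0.07914 × 2.37 = 0.1876 mmol/kg
Ksp = 10^(−6.32) = 4.786×10^-7
Ω = [Ca²⁺][CO3²⁻]/Ksp = (10.5×10^-3)(1.876×10^-4) / 4.786×10^-7 = 4.11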